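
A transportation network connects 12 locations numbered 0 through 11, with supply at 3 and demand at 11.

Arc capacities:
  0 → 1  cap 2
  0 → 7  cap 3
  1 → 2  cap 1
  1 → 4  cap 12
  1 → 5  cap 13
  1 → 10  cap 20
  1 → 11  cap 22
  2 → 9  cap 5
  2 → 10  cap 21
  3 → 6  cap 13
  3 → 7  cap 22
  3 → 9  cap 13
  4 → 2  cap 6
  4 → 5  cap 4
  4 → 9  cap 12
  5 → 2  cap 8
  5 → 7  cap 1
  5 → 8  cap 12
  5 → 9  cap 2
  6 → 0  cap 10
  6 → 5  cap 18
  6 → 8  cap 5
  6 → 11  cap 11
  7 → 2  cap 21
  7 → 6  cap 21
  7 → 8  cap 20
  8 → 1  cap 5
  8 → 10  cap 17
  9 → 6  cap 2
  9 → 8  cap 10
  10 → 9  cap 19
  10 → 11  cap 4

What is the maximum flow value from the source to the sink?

Maximum flow value: 22

augment #1: 3→6→11 bottleneck 11, total now 11
augment #2: 3→6→0→1→11 bottleneck 2, total now 13
augment #3: 3→7→2→10→11 bottleneck 4, total now 17
augment #4: 3→7→8→1→11 bottleneck 5, total now 22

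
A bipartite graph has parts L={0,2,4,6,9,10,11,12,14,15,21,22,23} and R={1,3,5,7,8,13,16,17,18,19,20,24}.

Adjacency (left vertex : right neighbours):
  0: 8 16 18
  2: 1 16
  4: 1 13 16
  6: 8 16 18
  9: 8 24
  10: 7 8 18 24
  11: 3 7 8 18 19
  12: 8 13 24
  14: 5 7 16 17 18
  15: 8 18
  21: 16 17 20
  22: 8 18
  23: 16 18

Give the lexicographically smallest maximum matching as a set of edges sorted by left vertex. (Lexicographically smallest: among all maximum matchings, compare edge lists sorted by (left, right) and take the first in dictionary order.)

Lex-smallest maximum matching: {(0,8), (2,1), (4,13), (6,16), (9,24), (10,7), (11,3), (14,5), (15,18), (21,17)}

|M| = 10 (so the lex-smallest maximum matching has 10 edges)
process left vertices in ascending order; for each, take the smallest-labelled available neighbour that still permits 10 edges overall, or leave it unmatched if none does
lex-smallest matching: {0-8, 2-1, 4-13, 6-16, 9-24, 10-7, 11-3, 14-5, 15-18, 21-17}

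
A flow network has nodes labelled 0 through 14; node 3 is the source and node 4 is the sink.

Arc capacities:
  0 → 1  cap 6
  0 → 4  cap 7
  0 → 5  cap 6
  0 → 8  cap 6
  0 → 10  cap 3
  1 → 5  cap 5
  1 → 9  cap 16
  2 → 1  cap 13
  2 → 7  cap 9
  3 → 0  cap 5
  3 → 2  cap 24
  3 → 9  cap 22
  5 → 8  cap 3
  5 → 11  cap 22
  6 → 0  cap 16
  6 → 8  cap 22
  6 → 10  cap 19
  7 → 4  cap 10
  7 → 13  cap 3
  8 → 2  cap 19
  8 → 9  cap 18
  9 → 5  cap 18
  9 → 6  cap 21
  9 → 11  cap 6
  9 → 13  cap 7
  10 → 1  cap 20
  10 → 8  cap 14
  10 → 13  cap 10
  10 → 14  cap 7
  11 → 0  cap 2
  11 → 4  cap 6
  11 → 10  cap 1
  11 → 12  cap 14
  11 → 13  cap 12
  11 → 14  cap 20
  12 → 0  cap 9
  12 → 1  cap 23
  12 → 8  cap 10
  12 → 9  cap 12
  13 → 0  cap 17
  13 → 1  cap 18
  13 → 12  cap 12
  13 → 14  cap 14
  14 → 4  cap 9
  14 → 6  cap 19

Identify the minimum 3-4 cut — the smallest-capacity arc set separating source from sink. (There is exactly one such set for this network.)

augment #1: 3→0→4 push 5
augment #2: 3→2→7→4 push 9
augment #3: 3→9→11→4 push 6
augment #4: 3→9→6→0→4 push 2
augment #5: 3→9→13→14→4 push 7
augment #6: 3→9→5→11→14→4 push 2
max flow = 31; residual-reachable set from 3 gives S-side
cut edges (S→T): {(0,4), (2,7), (11,4), (14,4)} total cap 31

Min-cut arcs: {(0,4), (2,7), (11,4), (14,4)} (total capacity 31)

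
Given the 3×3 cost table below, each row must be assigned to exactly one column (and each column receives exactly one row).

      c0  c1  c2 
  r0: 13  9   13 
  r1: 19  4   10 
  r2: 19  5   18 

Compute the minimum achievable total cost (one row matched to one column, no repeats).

optimal assignment: row0→col0 (cost 13), row1→col2 (cost 10), row2→col1 (cost 5)
total = 13 + 10 + 5 = 28

Minimum assignment cost: 28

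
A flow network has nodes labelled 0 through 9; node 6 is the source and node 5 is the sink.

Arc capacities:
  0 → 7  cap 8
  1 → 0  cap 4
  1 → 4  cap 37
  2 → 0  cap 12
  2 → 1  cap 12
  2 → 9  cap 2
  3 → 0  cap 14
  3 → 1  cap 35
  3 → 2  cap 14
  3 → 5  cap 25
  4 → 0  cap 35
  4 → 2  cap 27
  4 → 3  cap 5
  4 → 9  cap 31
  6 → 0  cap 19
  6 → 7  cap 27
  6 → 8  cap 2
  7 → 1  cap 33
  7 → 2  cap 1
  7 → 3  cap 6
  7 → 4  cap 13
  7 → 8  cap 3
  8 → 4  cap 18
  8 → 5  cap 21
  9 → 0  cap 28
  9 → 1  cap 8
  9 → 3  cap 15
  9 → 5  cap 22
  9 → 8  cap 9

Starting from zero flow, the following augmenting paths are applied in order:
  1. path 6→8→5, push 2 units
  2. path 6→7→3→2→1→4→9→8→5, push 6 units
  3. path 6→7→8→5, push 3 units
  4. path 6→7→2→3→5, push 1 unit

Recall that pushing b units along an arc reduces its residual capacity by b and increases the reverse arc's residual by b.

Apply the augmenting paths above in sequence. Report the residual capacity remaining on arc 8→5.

after path 1 (6→8→5, push 2): res(8,5)=19
after path 2 (6→7→3→2→1→4→9→8→5, push 6): res(8,5)=13
after path 3 (6→7→8→5, push 3): res(8,5)=10
after path 4 (6→7→2→3→5, push 1): res(8,5)=10

Residual capacity of (8,5): 10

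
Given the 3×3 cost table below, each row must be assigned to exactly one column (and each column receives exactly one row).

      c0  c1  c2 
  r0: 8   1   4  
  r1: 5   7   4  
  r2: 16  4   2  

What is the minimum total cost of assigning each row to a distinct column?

optimal assignment: row0→col1 (cost 1), row1→col0 (cost 5), row2→col2 (cost 2)
total = 1 + 5 + 2 = 8

Minimum assignment cost: 8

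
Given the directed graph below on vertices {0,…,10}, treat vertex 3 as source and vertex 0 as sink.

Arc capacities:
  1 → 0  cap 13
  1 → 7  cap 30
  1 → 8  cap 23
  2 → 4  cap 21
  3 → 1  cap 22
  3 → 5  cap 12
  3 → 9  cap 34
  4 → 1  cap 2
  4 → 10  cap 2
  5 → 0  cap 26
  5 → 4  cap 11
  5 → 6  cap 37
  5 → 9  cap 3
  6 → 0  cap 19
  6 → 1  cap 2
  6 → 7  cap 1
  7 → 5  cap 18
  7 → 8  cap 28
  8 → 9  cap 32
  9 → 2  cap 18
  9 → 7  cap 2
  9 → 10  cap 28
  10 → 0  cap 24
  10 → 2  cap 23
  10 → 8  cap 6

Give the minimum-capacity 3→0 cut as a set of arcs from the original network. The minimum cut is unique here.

Min-cut arcs: {(3,1), (3,5), (4,1), (9,7), (10,0)} (total capacity 62)

augment #1: 3→1→0 push 13
augment #2: 3→5→0 push 12
augment #3: 3→9→10→0 push 24
augment #4: 3→1→7→5→0 push 9
augment #5: 3→9→7→5→0 push 2
augment #6: 3→9→2→4→1→7→5→0 push 2
max flow = 62; residual-reachable set from 3 gives S-side
cut edges (S→T): {(3,1), (3,5), (4,1), (9,7), (10,0)} total cap 62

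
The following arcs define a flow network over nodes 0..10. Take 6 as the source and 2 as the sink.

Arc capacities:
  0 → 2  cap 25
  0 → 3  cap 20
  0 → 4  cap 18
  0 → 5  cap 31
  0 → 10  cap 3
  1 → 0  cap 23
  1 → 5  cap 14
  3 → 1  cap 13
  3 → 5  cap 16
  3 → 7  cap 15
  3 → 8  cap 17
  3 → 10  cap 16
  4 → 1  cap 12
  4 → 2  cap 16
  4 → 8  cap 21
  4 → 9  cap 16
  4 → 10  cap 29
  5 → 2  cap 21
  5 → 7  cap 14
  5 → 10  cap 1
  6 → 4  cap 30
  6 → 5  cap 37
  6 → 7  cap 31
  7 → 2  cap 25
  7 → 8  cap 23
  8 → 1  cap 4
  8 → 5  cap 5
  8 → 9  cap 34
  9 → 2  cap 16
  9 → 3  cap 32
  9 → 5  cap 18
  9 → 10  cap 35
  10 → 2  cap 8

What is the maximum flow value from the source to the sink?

augment #1: 6→4→2 bottleneck 16, total now 16
augment #2: 6→5→2 bottleneck 21, total now 37
augment #3: 6→7→2 bottleneck 25, total now 62
augment #4: 6→4→9→2 bottleneck 14, total now 76
augment #5: 6→5→10→2 bottleneck 1, total now 77
augment #6: 6→7→8→9→2 bottleneck 2, total now 79
augment #7: 6→7→8→1→0→2 bottleneck 4, total now 83
augment #8: 6→5→7→8→9→10→2 bottleneck 7, total now 90
augment #9: 6→5→7→8→9→3→1→0→2 bottleneck 7, total now 97

Maximum flow value: 97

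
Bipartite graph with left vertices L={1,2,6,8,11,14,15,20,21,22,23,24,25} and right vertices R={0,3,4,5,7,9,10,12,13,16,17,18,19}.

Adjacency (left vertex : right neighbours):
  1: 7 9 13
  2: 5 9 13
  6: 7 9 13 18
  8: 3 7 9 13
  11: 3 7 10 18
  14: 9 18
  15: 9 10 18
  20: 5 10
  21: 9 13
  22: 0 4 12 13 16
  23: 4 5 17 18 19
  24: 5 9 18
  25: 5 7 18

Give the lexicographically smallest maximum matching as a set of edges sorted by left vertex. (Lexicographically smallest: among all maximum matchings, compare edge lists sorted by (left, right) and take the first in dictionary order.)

Lex-smallest maximum matching: {(1,7), (2,5), (6,9), (8,3), (11,10), (14,18), (21,13), (22,0), (23,4)}

|M| = 9 (so the lex-smallest maximum matching has 9 edges)
process left vertices in ascending order; for each, take the smallest-labelled available neighbour that still permits 9 edges overall, or leave it unmatched if none does
lex-smallest matching: {1-7, 2-5, 6-9, 8-3, 11-10, 14-18, 21-13, 22-0, 23-4}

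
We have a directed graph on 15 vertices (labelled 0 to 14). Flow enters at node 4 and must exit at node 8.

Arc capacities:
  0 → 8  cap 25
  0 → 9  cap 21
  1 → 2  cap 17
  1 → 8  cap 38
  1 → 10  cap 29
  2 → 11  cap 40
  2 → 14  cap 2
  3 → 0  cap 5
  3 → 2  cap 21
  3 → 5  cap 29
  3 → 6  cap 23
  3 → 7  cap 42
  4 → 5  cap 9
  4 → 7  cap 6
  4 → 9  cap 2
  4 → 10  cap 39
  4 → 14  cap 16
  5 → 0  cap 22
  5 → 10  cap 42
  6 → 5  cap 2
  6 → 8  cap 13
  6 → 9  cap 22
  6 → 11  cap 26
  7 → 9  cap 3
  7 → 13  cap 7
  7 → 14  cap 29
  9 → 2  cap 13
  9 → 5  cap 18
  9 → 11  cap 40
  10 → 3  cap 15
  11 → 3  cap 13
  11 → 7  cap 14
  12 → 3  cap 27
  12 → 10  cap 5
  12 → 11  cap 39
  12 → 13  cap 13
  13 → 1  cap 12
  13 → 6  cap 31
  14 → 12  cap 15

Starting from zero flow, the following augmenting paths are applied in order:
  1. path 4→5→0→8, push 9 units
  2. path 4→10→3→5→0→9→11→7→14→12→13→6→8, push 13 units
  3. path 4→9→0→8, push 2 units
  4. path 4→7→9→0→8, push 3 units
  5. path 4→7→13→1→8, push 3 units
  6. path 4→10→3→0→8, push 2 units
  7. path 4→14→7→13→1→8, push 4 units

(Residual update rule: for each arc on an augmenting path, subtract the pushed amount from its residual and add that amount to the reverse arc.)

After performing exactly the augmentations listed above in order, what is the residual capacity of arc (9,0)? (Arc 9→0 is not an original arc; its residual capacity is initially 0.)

Residual capacity of (9,0): 8

after path 1 (4→5→0→8, push 9): res(9,0)=0
after path 2 (4→10→3→5→0→9→11→7→14→12→13→6→8, push 13): res(9,0)=13
after path 3 (4→9→0→8, push 2): res(9,0)=11
after path 4 (4→7→9→0→8, push 3): res(9,0)=8
after path 5 (4→7→13→1→8, push 3): res(9,0)=8
after path 6 (4→10→3→0→8, push 2): res(9,0)=8
after path 7 (4→14→7→13→1→8, push 4): res(9,0)=8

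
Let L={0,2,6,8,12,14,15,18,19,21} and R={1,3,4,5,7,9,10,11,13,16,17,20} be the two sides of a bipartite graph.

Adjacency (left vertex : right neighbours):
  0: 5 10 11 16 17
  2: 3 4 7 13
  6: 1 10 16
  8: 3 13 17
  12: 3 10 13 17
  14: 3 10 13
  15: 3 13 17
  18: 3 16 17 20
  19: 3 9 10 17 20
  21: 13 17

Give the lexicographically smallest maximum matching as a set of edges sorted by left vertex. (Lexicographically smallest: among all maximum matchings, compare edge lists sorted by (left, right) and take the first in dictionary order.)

Lex-smallest maximum matching: {(0,5), (2,4), (6,1), (8,3), (12,10), (14,13), (15,17), (18,16), (19,9)}

|M| = 9 (so the lex-smallest maximum matching has 9 edges)
process left vertices in ascending order; for each, take the smallest-labelled available neighbour that still permits 9 edges overall, or leave it unmatched if none does
lex-smallest matching: {0-5, 2-4, 6-1, 8-3, 12-10, 14-13, 15-17, 18-16, 19-9}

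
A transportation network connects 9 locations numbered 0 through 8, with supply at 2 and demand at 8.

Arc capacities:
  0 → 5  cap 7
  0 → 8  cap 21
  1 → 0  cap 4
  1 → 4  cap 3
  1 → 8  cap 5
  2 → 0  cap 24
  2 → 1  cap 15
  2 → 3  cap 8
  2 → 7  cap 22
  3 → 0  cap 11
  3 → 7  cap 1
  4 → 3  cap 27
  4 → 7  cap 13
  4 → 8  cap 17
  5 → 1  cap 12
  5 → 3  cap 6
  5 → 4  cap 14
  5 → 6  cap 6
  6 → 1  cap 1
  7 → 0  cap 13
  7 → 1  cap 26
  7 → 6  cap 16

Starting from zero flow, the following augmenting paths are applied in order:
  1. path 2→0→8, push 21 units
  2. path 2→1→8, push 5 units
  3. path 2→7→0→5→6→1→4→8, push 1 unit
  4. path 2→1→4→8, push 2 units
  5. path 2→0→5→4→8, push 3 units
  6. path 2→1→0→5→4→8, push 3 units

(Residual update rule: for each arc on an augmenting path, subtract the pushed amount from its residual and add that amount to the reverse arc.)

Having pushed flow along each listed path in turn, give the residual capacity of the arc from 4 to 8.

after path 1 (2→0→8, push 21): res(4,8)=17
after path 2 (2→1→8, push 5): res(4,8)=17
after path 3 (2→7→0→5→6→1→4→8, push 1): res(4,8)=16
after path 4 (2→1→4→8, push 2): res(4,8)=14
after path 5 (2→0→5→4→8, push 3): res(4,8)=11
after path 6 (2→1→0→5→4→8, push 3): res(4,8)=8

Residual capacity of (4,8): 8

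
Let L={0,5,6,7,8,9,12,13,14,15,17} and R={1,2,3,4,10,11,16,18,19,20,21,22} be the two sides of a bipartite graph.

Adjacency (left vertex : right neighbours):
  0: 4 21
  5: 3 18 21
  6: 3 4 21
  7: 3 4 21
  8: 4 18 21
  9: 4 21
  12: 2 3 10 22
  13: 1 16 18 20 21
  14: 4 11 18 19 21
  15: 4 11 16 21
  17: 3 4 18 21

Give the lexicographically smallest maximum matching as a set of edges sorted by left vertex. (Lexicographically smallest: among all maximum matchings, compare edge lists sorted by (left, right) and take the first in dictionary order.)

|M| = 8 (so the lex-smallest maximum matching has 8 edges)
process left vertices in ascending order; for each, take the smallest-labelled available neighbour that still permits 8 edges overall, or leave it unmatched if none does
lex-smallest matching: {0-4, 5-3, 6-21, 8-18, 12-2, 13-1, 14-11, 15-16}

Lex-smallest maximum matching: {(0,4), (5,3), (6,21), (8,18), (12,2), (13,1), (14,11), (15,16)}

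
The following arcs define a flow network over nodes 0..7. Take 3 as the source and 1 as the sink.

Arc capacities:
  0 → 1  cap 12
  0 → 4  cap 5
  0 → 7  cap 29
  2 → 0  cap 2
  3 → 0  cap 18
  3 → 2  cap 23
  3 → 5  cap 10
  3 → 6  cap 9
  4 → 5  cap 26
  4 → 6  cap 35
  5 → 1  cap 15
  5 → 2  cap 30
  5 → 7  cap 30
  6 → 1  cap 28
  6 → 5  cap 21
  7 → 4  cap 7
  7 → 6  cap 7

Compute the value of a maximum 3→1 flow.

augment #1: 3→0→1 bottleneck 12, total now 12
augment #2: 3→5→1 bottleneck 10, total now 22
augment #3: 3→6→1 bottleneck 9, total now 31
augment #4: 3→0→4→5→1 bottleneck 5, total now 36
augment #5: 3→0→7→6→1 bottleneck 1, total now 37
augment #6: 3→2→0→7→6→1 bottleneck 2, total now 39

Maximum flow value: 39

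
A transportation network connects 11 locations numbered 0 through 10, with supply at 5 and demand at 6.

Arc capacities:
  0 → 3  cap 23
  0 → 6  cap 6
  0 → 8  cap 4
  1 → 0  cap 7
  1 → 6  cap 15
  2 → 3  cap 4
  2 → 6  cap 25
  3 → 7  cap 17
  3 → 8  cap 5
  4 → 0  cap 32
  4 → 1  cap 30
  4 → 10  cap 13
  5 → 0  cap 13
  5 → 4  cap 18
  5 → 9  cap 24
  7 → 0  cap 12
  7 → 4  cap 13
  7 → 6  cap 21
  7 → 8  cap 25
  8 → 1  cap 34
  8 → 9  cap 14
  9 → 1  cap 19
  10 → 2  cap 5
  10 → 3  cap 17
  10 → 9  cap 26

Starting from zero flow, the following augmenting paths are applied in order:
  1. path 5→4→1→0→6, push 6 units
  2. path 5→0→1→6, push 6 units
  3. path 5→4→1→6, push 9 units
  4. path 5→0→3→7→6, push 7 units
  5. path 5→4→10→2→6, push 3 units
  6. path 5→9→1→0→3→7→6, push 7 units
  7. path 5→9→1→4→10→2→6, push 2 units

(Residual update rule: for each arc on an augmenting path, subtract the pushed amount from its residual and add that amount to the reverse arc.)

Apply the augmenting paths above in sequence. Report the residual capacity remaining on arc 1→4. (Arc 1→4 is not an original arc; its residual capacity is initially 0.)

Residual capacity of (1,4): 13

after path 1 (5→4→1→0→6, push 6): res(1,4)=6
after path 2 (5→0→1→6, push 6): res(1,4)=6
after path 3 (5→4→1→6, push 9): res(1,4)=15
after path 4 (5→0→3→7→6, push 7): res(1,4)=15
after path 5 (5→4→10→2→6, push 3): res(1,4)=15
after path 6 (5→9→1→0→3→7→6, push 7): res(1,4)=15
after path 7 (5→9→1→4→10→2→6, push 2): res(1,4)=13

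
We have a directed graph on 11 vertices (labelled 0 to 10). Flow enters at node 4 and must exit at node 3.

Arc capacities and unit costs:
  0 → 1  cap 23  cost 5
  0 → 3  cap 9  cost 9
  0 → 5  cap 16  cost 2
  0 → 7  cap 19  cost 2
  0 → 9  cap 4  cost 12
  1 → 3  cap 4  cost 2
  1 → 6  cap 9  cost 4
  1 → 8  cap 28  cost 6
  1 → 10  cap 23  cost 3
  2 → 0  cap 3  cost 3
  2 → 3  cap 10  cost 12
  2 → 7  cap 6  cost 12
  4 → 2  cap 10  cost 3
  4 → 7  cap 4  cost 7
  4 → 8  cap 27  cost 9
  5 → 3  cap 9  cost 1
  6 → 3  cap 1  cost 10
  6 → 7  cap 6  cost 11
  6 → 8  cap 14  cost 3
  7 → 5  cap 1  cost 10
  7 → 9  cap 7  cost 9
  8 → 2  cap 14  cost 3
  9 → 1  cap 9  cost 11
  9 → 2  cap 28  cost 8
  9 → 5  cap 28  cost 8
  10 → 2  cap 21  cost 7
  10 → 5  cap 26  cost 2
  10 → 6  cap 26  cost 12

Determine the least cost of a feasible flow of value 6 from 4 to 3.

shortest-cost path #1: 4→2→0→5→3 push 3 @ unit cost 9 (adds 27)
shortest-cost path #2: 4→2→3 push 3 @ unit cost 15 (adds 45)
total cost = 72

Minimum cost for 6 units: 72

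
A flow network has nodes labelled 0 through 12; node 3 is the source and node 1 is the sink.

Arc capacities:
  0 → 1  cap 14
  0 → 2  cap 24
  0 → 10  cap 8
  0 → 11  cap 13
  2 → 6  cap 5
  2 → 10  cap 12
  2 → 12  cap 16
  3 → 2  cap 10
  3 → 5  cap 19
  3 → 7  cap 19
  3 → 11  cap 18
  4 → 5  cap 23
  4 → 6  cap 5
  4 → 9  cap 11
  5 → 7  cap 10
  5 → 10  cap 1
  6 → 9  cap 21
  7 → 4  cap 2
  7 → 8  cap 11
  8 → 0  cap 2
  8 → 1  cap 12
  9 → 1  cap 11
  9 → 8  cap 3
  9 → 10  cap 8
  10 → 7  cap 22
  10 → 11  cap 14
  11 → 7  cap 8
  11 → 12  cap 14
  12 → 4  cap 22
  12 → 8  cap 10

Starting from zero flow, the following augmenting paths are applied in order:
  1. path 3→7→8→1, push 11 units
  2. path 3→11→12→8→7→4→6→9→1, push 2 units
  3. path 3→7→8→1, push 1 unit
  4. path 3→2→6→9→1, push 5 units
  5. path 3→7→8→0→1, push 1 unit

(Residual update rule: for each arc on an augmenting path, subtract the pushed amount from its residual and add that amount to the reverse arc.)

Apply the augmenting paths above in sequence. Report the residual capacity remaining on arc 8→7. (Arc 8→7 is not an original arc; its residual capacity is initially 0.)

Residual capacity of (8,7): 11

after path 1 (3→7→8→1, push 11): res(8,7)=11
after path 2 (3→11→12→8→7→4→6→9→1, push 2): res(8,7)=9
after path 3 (3→7→8→1, push 1): res(8,7)=10
after path 4 (3→2→6→9→1, push 5): res(8,7)=10
after path 5 (3→7→8→0→1, push 1): res(8,7)=11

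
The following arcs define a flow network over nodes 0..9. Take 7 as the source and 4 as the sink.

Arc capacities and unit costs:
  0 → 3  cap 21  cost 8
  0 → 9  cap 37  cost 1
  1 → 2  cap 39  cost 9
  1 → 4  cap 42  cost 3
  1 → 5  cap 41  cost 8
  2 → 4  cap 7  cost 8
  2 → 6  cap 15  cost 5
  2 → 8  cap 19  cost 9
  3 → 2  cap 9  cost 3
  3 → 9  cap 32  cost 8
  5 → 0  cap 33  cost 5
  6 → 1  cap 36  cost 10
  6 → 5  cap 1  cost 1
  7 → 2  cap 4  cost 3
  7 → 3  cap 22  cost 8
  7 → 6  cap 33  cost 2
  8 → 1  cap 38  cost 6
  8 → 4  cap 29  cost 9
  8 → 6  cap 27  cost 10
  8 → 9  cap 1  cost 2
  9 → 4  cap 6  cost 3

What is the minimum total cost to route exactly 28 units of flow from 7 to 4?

shortest-cost path #1: 7→2→4 push 4 @ unit cost 11 (adds 44)
shortest-cost path #2: 7→6→5→0→9→4 push 1 @ unit cost 12 (adds 12)
shortest-cost path #3: 7→6→1→4 push 23 @ unit cost 15 (adds 345)
total cost = 401

Minimum cost for 28 units: 401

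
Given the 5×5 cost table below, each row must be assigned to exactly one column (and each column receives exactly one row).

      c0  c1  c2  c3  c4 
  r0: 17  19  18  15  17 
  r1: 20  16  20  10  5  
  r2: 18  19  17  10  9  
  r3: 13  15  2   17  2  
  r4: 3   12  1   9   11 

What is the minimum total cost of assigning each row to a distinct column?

optimal assignment: row0→col1 (cost 19), row1→col4 (cost 5), row2→col3 (cost 10), row3→col2 (cost 2), row4→col0 (cost 3)
total = 19 + 5 + 10 + 2 + 3 = 39

Minimum assignment cost: 39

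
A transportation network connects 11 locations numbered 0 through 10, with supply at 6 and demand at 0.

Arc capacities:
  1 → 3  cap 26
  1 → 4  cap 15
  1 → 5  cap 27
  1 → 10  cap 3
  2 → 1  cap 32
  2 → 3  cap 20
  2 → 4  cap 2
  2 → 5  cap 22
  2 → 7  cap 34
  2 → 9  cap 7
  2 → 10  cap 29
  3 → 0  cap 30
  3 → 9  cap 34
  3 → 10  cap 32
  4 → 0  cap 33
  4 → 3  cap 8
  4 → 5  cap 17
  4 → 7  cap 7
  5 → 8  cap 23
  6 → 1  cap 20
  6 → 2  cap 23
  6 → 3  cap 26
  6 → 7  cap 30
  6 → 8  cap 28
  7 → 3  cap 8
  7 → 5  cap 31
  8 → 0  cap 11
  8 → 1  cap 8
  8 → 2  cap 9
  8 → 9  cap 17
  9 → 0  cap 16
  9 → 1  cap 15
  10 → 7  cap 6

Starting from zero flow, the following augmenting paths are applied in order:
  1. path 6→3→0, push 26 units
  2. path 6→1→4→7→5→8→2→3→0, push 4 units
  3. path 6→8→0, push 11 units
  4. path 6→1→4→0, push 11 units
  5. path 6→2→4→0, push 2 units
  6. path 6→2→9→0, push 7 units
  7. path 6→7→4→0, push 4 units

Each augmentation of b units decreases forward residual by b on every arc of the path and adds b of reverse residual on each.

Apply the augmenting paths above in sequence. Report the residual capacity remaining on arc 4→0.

after path 1 (6→3→0, push 26): res(4,0)=33
after path 2 (6→1→4→7→5→8→2→3→0, push 4): res(4,0)=33
after path 3 (6→8→0, push 11): res(4,0)=33
after path 4 (6→1→4→0, push 11): res(4,0)=22
after path 5 (6→2→4→0, push 2): res(4,0)=20
after path 6 (6→2→9→0, push 7): res(4,0)=20
after path 7 (6→7→4→0, push 4): res(4,0)=16

Residual capacity of (4,0): 16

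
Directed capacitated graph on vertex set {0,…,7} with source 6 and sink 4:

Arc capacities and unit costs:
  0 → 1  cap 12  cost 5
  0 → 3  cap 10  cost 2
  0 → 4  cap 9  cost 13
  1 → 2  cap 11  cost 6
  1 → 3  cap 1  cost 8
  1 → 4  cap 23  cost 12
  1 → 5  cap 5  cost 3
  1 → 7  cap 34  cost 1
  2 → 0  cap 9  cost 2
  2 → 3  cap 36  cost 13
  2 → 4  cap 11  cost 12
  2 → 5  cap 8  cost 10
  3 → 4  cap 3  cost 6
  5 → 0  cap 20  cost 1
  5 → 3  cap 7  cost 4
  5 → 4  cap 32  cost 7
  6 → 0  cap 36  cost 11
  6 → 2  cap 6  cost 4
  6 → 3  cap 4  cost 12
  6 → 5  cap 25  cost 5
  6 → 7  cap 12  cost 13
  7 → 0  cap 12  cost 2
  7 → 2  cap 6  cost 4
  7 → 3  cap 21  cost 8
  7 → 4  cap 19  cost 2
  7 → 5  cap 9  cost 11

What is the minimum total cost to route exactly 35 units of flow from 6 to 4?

Minimum cost for 35 units: 444

shortest-cost path #1: 6→5→4 push 25 @ unit cost 12 (adds 300)
shortest-cost path #2: 6→2→0→3→4 push 3 @ unit cost 14 (adds 42)
shortest-cost path #3: 6→2→0→1→7→4 push 3 @ unit cost 14 (adds 42)
shortest-cost path #4: 6→7→4 push 4 @ unit cost 15 (adds 60)
total cost = 444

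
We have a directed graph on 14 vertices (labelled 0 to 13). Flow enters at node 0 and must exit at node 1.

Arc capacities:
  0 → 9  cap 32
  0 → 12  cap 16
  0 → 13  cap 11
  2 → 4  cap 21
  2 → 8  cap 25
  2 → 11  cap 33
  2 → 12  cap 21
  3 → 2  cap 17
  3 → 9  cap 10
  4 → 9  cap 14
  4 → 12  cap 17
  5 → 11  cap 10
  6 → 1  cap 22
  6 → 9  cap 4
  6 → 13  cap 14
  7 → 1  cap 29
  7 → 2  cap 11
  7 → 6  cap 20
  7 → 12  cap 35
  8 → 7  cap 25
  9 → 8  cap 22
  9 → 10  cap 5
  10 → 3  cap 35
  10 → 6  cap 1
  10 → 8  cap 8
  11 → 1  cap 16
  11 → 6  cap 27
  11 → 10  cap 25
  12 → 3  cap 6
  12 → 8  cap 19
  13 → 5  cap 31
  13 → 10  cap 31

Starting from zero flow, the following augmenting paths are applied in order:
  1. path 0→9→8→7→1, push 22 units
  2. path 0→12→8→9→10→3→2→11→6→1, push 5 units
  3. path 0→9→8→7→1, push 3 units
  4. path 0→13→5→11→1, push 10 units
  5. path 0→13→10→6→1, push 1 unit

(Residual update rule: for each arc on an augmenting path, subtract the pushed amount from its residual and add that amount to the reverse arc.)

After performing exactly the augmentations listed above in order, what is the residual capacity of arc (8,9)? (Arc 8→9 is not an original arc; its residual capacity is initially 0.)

Residual capacity of (8,9): 20

after path 1 (0→9→8→7→1, push 22): res(8,9)=22
after path 2 (0→12→8→9→10→3→2→11→6→1, push 5): res(8,9)=17
after path 3 (0→9→8→7→1, push 3): res(8,9)=20
after path 4 (0→13→5→11→1, push 10): res(8,9)=20
after path 5 (0→13→10→6→1, push 1): res(8,9)=20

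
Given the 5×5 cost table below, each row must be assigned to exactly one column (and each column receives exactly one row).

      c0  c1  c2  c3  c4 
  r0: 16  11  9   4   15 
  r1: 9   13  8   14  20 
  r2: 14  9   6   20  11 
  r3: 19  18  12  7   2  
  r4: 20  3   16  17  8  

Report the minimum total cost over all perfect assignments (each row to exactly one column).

Minimum assignment cost: 24

optimal assignment: row0→col3 (cost 4), row1→col0 (cost 9), row2→col2 (cost 6), row3→col4 (cost 2), row4→col1 (cost 3)
total = 4 + 9 + 6 + 2 + 3 = 24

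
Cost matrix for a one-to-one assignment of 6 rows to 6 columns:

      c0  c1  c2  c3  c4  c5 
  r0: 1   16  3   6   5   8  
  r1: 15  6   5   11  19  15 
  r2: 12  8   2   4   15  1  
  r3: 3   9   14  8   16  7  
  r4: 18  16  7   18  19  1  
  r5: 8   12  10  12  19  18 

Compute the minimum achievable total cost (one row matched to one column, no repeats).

Minimum assignment cost: 29

one of 2 optimal assignments: row0→col4 (cost 5), row1→col1 (cost 6), row2→col2 (cost 2), row3→col0 (cost 3), row4→col5 (cost 1), row5→col3 (cost 12)
total = 5 + 6 + 2 + 3 + 1 + 12 = 29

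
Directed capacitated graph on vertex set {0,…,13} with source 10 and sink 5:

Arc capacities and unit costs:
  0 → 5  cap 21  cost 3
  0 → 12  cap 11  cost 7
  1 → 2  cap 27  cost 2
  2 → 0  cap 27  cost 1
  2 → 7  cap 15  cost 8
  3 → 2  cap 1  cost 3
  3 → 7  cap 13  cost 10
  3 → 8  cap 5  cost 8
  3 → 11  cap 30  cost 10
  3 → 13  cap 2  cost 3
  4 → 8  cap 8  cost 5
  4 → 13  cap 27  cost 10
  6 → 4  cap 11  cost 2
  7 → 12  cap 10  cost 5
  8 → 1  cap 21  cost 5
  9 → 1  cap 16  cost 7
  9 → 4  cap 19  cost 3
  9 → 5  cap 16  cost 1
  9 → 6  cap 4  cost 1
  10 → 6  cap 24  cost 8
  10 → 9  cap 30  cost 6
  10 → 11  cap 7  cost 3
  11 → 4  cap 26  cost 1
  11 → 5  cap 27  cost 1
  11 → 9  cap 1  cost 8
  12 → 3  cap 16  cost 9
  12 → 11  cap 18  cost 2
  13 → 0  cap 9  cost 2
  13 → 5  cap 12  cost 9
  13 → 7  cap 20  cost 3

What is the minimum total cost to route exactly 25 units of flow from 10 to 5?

shortest-cost path #1: 10→11→5 push 7 @ unit cost 4 (adds 28)
shortest-cost path #2: 10→9→5 push 16 @ unit cost 7 (adds 112)
shortest-cost path #3: 10→9→1→2→0→5 push 2 @ unit cost 19 (adds 38)
total cost = 178

Minimum cost for 25 units: 178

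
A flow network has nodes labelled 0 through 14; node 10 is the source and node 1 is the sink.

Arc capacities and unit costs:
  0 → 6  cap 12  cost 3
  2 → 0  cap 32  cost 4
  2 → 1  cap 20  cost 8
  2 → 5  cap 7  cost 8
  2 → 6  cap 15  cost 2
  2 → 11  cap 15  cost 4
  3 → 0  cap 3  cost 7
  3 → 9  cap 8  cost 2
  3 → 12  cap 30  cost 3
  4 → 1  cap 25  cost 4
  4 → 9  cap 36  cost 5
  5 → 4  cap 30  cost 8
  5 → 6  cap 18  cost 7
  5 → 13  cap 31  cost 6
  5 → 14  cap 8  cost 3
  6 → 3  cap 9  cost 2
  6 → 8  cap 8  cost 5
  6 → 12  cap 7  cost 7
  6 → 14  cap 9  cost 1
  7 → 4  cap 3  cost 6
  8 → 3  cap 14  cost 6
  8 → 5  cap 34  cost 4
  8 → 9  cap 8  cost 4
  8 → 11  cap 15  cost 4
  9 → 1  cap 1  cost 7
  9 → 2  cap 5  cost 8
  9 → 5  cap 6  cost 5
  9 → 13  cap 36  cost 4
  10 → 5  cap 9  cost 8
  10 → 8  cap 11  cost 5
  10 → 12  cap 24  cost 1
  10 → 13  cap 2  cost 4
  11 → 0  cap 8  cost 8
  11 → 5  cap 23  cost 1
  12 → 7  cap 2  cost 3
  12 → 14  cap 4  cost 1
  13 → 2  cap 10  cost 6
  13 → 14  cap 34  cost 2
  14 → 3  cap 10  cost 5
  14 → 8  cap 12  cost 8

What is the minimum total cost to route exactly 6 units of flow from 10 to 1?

shortest-cost path #1: 10→12→7→4→1 push 2 @ unit cost 14 (adds 28)
shortest-cost path #2: 10→12→14→3→9→1 push 1 @ unit cost 16 (adds 16)
shortest-cost path #3: 10→13→2→1 push 2 @ unit cost 18 (adds 36)
shortest-cost path #4: 10→5→4→1 push 1 @ unit cost 20 (adds 20)
total cost = 100

Minimum cost for 6 units: 100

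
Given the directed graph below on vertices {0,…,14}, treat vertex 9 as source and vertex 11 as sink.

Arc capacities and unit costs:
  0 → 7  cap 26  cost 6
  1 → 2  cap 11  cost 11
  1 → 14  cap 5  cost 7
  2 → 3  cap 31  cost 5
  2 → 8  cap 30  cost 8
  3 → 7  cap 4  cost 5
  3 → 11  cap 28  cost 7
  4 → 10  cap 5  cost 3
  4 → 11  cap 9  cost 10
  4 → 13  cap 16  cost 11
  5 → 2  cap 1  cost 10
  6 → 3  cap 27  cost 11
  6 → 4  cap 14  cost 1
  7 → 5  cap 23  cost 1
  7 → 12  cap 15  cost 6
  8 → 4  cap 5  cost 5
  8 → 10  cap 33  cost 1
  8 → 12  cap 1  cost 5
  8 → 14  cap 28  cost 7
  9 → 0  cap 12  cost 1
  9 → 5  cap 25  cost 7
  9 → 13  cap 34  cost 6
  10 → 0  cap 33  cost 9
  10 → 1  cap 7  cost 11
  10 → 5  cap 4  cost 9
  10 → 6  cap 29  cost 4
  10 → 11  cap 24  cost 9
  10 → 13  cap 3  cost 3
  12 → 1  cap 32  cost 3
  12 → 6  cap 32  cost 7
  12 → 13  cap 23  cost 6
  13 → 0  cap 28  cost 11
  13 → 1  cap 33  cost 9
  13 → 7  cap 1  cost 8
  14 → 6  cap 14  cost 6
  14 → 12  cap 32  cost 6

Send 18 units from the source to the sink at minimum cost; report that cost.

Minimum cost for 18 units: 597

shortest-cost path #1: 9→5→2→3→11 push 1 @ unit cost 29 (adds 29)
shortest-cost path #2: 9→0→7→12→6→4→11 push 9 @ unit cost 31 (adds 279)
shortest-cost path #3: 9→0→7→12→6→4→10→11 push 3 @ unit cost 33 (adds 99)
shortest-cost path #4: 9→13→1→2→3→11 push 5 @ unit cost 38 (adds 190)
total cost = 597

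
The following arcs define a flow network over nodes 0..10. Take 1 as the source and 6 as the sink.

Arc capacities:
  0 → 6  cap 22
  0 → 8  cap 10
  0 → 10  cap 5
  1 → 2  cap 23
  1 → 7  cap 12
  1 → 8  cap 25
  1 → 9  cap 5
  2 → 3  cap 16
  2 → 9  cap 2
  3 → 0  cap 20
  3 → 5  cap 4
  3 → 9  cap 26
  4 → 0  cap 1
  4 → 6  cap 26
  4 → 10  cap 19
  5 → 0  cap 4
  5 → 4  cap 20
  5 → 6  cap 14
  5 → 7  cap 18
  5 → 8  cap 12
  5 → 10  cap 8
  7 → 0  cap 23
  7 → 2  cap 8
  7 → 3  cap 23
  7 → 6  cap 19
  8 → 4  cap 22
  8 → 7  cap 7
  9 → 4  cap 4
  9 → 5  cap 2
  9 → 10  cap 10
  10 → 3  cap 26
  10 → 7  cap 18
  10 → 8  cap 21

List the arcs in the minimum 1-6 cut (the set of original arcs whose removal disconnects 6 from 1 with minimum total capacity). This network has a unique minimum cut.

augment #1: 1→7→6 push 12
augment #2: 1→8→4→6 push 22
augment #3: 1→8→7→6 push 3
augment #4: 1→9→4→6 push 4
augment #5: 1→9→5→6 push 1
augment #6: 1→2→3→0→6 push 16
augment #7: 1→2→9→5→6 push 1
augment #8: 1→2→9→10→7→6 push 1
max flow = 60; residual-reachable set from 1 gives S-side
cut edges (S→T): {(1,7), (1,8), (1,9), (2,3), (2,9)} total cap 60

Min-cut arcs: {(1,7), (1,8), (1,9), (2,3), (2,9)} (total capacity 60)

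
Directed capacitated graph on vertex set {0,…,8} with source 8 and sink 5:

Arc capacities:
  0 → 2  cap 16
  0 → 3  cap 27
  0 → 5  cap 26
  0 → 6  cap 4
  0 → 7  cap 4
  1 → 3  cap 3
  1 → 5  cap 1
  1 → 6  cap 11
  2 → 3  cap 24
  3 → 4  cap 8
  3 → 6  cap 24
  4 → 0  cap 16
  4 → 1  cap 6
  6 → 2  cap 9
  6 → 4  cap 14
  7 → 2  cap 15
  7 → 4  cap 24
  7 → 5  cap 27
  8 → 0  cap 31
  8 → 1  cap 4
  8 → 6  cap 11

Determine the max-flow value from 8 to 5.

Maximum flow value: 31

augment #1: 8→0→5 bottleneck 26, total now 26
augment #2: 8→1→5 bottleneck 1, total now 27
augment #3: 8→0→7→5 bottleneck 4, total now 31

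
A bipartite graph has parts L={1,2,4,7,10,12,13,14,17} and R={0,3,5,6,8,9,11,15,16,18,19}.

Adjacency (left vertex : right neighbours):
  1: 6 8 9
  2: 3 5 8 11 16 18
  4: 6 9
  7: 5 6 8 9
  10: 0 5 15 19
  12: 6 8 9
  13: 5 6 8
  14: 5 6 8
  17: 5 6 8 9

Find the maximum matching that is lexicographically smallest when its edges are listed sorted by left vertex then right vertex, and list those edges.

|M| = 6 (so the lex-smallest maximum matching has 6 edges)
process left vertices in ascending order; for each, take the smallest-labelled available neighbour that still permits 6 edges overall, or leave it unmatched if none does
lex-smallest matching: {1-6, 2-3, 4-9, 7-5, 10-0, 12-8}

Lex-smallest maximum matching: {(1,6), (2,3), (4,9), (7,5), (10,0), (12,8)}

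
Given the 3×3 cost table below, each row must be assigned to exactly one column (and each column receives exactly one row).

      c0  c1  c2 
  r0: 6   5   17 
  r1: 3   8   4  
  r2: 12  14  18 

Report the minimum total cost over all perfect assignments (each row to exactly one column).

Minimum assignment cost: 21

optimal assignment: row0→col1 (cost 5), row1→col2 (cost 4), row2→col0 (cost 12)
total = 5 + 4 + 12 = 21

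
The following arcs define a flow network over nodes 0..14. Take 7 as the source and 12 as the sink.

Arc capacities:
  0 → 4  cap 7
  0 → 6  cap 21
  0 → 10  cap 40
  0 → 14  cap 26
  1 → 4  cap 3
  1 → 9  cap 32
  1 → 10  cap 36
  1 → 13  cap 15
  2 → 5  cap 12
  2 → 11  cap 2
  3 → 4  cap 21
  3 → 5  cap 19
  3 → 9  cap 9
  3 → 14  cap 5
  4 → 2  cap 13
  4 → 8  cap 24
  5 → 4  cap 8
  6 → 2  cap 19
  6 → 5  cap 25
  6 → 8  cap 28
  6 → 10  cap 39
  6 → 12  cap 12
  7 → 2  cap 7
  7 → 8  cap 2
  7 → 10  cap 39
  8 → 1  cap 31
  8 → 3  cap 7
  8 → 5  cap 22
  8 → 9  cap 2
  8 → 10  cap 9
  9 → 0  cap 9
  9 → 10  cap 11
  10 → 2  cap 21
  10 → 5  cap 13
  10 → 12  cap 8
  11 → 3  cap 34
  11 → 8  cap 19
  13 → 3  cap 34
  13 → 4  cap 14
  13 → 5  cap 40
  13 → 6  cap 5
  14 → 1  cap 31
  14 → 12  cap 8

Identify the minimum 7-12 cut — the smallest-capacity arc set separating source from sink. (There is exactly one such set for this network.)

augment #1: 7→10→12 push 8
augment #2: 7→8→3→14→12 push 2
augment #3: 7→2→11→3→14→12 push 2
augment #4: 7→2→5→4→8→3→14→12 push 1
augment #5: 7→2→5→4→8→1→13→6→12 push 4
augment #6: 7→10→5→4→8→1→13→6→12 push 1
augment #7: 7→10→5→4→8→9→0→6→12 push 2
max flow = 20; residual-reachable set from 7 gives S-side
cut edges (S→T): {(2,11), (5,4), (7,8), (10,12)} total cap 20

Min-cut arcs: {(2,11), (5,4), (7,8), (10,12)} (total capacity 20)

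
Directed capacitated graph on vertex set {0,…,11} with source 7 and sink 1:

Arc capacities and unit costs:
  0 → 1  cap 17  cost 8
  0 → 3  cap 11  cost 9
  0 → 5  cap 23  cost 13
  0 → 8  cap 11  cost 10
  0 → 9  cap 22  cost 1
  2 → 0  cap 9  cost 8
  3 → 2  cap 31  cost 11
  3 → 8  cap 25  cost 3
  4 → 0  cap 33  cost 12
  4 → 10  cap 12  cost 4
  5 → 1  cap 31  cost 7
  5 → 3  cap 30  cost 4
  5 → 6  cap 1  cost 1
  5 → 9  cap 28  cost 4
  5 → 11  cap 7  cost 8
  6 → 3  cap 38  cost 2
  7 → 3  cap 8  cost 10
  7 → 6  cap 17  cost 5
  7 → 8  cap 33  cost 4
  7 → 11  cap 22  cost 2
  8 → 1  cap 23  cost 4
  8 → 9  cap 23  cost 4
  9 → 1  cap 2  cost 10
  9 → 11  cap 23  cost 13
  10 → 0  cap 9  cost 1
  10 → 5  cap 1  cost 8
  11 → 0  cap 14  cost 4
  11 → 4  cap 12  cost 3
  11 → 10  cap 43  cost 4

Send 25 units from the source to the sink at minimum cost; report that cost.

shortest-cost path #1: 7→8→1 push 23 @ unit cost 8 (adds 184)
shortest-cost path #2: 7→11→0→1 push 2 @ unit cost 14 (adds 28)
total cost = 212

Minimum cost for 25 units: 212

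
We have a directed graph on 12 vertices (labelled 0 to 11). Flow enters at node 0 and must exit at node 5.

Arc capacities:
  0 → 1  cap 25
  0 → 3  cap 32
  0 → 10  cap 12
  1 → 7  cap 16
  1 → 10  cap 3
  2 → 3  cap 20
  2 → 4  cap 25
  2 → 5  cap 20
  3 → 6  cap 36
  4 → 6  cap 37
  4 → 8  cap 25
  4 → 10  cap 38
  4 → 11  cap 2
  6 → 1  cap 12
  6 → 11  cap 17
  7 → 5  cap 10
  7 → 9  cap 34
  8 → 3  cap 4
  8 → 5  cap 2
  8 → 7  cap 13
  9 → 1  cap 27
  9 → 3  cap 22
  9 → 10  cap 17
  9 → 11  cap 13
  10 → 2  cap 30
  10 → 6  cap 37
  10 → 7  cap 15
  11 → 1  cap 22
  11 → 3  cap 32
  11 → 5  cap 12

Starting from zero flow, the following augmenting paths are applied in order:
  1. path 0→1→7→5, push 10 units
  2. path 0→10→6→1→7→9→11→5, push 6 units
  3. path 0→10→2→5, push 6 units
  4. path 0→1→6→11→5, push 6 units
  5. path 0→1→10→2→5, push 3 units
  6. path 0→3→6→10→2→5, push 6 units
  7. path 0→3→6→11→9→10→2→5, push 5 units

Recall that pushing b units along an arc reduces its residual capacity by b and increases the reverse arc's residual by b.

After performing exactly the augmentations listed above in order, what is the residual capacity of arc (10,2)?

after path 1 (0→1→7→5, push 10): res(10,2)=30
after path 2 (0→10→6→1→7→9→11→5, push 6): res(10,2)=30
after path 3 (0→10→2→5, push 6): res(10,2)=24
after path 4 (0→1→6→11→5, push 6): res(10,2)=24
after path 5 (0→1→10→2→5, push 3): res(10,2)=21
after path 6 (0→3→6→10→2→5, push 6): res(10,2)=15
after path 7 (0→3→6→11→9→10→2→5, push 5): res(10,2)=10

Residual capacity of (10,2): 10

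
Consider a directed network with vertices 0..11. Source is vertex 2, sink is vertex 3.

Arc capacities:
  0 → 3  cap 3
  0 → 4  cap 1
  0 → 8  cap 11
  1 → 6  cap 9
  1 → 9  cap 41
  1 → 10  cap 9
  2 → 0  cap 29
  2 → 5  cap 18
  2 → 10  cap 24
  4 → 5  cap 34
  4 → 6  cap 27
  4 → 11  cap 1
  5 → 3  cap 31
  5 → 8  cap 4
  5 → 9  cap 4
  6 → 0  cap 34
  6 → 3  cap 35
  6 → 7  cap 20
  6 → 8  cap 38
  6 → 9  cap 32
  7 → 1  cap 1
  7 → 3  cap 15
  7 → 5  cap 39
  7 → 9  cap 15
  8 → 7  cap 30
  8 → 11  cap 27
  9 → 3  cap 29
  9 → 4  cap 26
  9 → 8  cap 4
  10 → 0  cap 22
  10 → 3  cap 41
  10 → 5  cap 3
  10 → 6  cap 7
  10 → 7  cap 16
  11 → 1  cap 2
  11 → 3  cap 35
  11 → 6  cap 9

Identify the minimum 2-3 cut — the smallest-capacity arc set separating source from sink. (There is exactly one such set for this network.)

Min-cut arcs: {(0,3), (0,4), (0,8), (2,5), (2,10)} (total capacity 57)

augment #1: 2→0→3 push 3
augment #2: 2→5→3 push 18
augment #3: 2→10→3 push 24
augment #4: 2→0→4→5→3 push 1
augment #5: 2→0→8→7→3 push 11
max flow = 57; residual-reachable set from 2 gives S-side
cut edges (S→T): {(0,3), (0,4), (0,8), (2,5), (2,10)} total cap 57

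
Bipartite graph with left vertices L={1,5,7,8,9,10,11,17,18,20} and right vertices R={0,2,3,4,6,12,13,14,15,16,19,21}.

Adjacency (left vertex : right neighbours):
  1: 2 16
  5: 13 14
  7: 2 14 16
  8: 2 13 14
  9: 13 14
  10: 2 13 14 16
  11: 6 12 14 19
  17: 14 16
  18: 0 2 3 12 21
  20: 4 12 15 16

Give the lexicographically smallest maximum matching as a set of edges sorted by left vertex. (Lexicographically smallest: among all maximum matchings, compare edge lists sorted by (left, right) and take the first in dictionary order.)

Lex-smallest maximum matching: {(1,2), (5,13), (7,14), (10,16), (11,6), (18,0), (20,4)}

|M| = 7 (so the lex-smallest maximum matching has 7 edges)
process left vertices in ascending order; for each, take the smallest-labelled available neighbour that still permits 7 edges overall, or leave it unmatched if none does
lex-smallest matching: {1-2, 5-13, 7-14, 10-16, 11-6, 18-0, 20-4}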